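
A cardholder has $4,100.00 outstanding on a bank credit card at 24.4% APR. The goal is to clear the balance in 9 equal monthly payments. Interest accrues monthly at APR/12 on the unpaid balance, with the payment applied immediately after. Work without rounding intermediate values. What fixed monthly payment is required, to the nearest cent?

Monthly rate r = 24.4%/12 = 2.03333% = 0.0203333.
Level-payment amortization: P = B₀·r / (1 − (1+r)^(−n)) = 4100.00·0.0203333 / (1 − 1.02033^(−9)).
Denominator 1 − (1+r)^(−9) = 0.165701763.
P = 83.3667 / 0.165701763 ≈ 503.11.

$503.11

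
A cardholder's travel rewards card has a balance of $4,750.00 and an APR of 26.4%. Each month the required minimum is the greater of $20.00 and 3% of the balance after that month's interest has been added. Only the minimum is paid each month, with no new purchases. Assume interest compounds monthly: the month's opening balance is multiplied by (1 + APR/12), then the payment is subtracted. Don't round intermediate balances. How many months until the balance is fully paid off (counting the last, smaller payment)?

287 months

Monthly rate r = 26.4%/12 = 2.2% = 0.022.
While 3% of the post-interest balance exceeds $20.00, each month B ← (B·(1+r))·(1 − 0.03), i.e. B shrinks by the factor (1+r)·0.97 = 0.99134.
This holds for months 1–229. Entering month 230 the balance is $648.15; 3% of the post-interest balance is now below $20.00, so the flat $20.00 minimum applies from here.
From month 230 a fixed $20.00 at rate r clears $648.15 in 58 more payments. Total: 229 + 58 = 287 months.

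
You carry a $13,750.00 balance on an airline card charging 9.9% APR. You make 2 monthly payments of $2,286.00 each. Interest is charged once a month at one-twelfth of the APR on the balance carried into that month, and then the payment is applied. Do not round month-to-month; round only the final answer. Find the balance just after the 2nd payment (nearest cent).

$9,386.95

Monthly rate r = 9.9%/12 = 0.825% = 0.00825.
Each month: B ← B·(1+r) − $2,286.00.
Month 1: interest $113.44; balance after payment $11,577.44.
Month 2: interest $95.51; balance after payment $9,386.95.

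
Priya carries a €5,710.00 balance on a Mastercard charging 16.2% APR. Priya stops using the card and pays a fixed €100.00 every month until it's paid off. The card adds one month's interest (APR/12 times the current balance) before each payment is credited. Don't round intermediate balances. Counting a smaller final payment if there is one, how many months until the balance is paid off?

110 months

Monthly rate r = 16.2%/12 = 1.35% = 0.0135.
Recurrence: B ← B·(1+r) − €100.00.
Month 1: interest €77.08; balance after payment €5,687.09.
Month 2: interest €76.78; balance after payment €5,663.86.
Closed form: n = −ln(1 − rB₀/P)/ln(1+r) = −ln(0.22915)/ln(1.0135) ≈ 109.874, so the balance reaches zero during payment 110.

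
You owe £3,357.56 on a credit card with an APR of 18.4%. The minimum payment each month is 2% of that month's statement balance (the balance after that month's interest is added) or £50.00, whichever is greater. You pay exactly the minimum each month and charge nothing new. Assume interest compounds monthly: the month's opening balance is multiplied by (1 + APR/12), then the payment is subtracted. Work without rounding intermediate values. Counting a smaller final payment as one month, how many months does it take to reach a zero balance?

Monthly rate r = 18.4%/12 = 1.53333% = 0.0153333.
While 2% of the post-interest balance exceeds £50.00, each month B ← (B·(1+r))·(1 − 0.02), i.e. B shrinks by the factor (1+r)·0.98 = 0.99503.
This holds for months 1–63. Entering month 64 the balance is £2,452.51; 2% of the post-interest balance is now below £50.00, so the flat £50.00 minimum applies from here.
From month 64 a fixed £50.00 at rate r clears £2,452.51 in 92 more payments. Total: 63 + 92 = 155 months.

155 months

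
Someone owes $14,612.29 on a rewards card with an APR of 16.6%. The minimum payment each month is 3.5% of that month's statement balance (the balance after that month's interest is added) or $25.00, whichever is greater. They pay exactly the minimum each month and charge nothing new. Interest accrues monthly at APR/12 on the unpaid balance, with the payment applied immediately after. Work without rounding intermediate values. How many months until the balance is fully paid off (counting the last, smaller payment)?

175 months

Monthly rate r = 16.6%/12 = 1.38333% = 0.0138333.
While 3.5% of the post-interest balance exceeds $25.00, each month B ← (B·(1+r))·(1 − 0.035), i.e. B shrinks by the factor (1+r)·0.965 = 0.97835.
This holds for months 1–139. Entering month 140 the balance is $697.22; 3.5% of the post-interest balance is now below $25.00, so the flat $25.00 minimum applies from here.
From month 140 a fixed $25.00 at rate r clears $697.22 in 36 more payments. Total: 139 + 36 = 175 months.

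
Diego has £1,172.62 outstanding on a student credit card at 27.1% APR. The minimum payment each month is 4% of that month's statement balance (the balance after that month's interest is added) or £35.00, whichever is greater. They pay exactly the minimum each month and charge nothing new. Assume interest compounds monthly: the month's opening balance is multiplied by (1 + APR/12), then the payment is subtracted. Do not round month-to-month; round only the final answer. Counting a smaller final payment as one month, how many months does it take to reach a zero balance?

Monthly rate r = 27.1%/12 = 2.25833% = 0.0225833.
While 4% of the post-interest balance exceeds £35.00, each month B ← (B·(1+r))·(1 − 0.04), i.e. B shrinks by the factor (1+r)·0.96 = 0.98168.
This holds for months 1–18. Entering month 19 the balance is £840.65; 4% of the post-interest balance is now below £35.00, so the flat £35.00 minimum applies from here.
From month 19 a fixed £35.00 at rate r clears £840.65 in 36 more payments. Total: 18 + 36 = 54 months.

54 months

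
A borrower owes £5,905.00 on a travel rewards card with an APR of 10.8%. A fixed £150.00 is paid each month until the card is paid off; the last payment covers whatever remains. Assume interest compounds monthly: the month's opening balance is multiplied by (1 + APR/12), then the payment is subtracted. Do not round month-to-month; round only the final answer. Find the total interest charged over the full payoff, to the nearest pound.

£1,418

Monthly rate r = 10.8%/12 = 0.9% = 0.009.
Payoff takes n = ⌈−ln(1 − rB₀/P)/ln(1+r)⌉ = ⌈48.821⌉ = 49 payments; the last is £123.19.
Total paid = 48·£150.00 + £123.19 = £7,323.19.
Total interest = total paid − principal = £7,323.19 − £5,905.00 = £1,418.19.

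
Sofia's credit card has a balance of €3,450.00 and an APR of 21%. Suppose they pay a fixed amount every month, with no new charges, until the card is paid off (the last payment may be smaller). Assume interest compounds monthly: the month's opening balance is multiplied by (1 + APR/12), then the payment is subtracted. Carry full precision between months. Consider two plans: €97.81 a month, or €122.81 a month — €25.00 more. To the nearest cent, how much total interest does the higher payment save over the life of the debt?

€625.96

Monthly rate r = 21%/12 = 1.75% = 0.0175.
At €97.81/mo: n = ⌈−ln(1 − rB₀/P)/ln(1+r)⌉ = 56 payments (last €35.41); total interest = total paid − €3,450.00 = €1,964.96.
At €122.81/mo: 39 payments (last €122.22); total interest €1,339.00.
Interest saved = €1,964.96 − €1,339.00 = €625.96.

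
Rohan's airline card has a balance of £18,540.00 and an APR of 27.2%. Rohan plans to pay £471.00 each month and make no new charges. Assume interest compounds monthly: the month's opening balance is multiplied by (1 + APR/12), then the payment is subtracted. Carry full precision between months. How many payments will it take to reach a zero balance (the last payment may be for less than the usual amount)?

100 payments

Monthly rate r = 27.2%/12 = 2.26667% = 0.0226667.
Recurrence: B ← B·(1+r) − £471.00.
Month 1: interest £420.24; balance after payment £18,489.24.
Month 2: interest £419.09; balance after payment £18,437.33.
Closed form: n = −ln(1 − rB₀/P)/ln(1+r) = −ln(0.10777)/ln(1.02267) ≈ 99.393, so the balance reaches zero during payment 100.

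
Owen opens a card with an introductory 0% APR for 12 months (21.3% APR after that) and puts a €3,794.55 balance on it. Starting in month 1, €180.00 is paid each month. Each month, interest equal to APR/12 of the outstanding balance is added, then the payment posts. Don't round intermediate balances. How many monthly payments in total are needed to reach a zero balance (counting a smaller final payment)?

22 payments

Promo months 1–12 at r₀ = 0%/12 = 0; months 13+ at r₁ = 21.3%/12 = 0.01775.
After month 12 (no interest yet): B = €3,794.55 − 12·€180.00 = €1,634.55.
Then at r₁ with €180.00/mo: n₂ = −ln(1 − r₁·B/P)/ln(1+r₁) ≈ 9.99 → 10 more payments.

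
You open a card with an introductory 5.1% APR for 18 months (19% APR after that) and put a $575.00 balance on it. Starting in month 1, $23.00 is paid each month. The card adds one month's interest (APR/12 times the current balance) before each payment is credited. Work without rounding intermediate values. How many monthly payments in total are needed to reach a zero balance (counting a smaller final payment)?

27 payments

Promo months 1–18 at r₀ = 5.1%/12 = 0.00425; months 19+ at r₁ = 19%/12 = 0.0158333.
After month 18: iterate B ← B·(1+r₀) − $23.00 for 18 months → $191.31.
Then at r₁ with $23.00/mo: n₂ = −ln(1 − r₁·B/P)/ln(1+r₁) ≈ 8.99 → 9 more payments.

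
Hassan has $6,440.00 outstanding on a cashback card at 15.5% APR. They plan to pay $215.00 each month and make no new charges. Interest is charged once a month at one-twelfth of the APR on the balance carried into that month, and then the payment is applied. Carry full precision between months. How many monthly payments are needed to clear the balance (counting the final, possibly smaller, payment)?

Monthly rate r = 15.5%/12 = 1.29167% = 0.0129167.
Recurrence: B ← B·(1+r) − $215.00.
Month 1: interest $83.18; balance after payment $6,308.18.
Month 2: interest $81.48; balance after payment $6,174.66.
Closed form: n = −ln(1 − rB₀/P)/ln(1+r) = −ln(0.6131)/ln(1.01292) ≈ 38.120, so the balance reaches zero during payment 39.

39 months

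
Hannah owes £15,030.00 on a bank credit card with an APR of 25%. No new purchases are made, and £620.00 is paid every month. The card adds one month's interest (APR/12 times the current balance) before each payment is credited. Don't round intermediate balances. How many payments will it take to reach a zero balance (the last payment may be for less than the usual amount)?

Monthly rate r = 25%/12 = 2.08333% = 0.0208333.
Recurrence: B ← B·(1+r) − £620.00.
Month 1: interest £313.12; balance after payment £14,723.12.
Month 2: interest £306.73; balance after payment £14,409.86.
Closed form: n = −ln(1 − rB₀/P)/ln(1+r) = −ln(0.49496)/ln(1.02083) ≈ 34.108, so the balance reaches zero during payment 35.

35 payments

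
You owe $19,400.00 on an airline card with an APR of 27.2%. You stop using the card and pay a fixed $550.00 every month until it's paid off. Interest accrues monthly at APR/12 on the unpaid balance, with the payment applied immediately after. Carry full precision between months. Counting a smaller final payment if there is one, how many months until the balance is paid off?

Monthly rate r = 27.2%/12 = 2.26667% = 0.0226667.
Recurrence: B ← B·(1+r) − $550.00.
Month 1: interest $439.73; balance after payment $19,289.73.
Month 2: interest $437.23; balance after payment $19,176.97.
Closed form: n = −ln(1 − rB₀/P)/ln(1+r) = −ln(0.20048)/ln(1.02267) ≈ 71.698, so the balance reaches zero during payment 72.

72 payments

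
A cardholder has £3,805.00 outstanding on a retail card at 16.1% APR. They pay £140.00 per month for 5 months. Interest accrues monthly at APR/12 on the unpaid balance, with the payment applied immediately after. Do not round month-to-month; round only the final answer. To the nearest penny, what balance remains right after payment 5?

£3,348.16

Monthly rate r = 16.1%/12 = 1.34167% = 0.0134167.
Each month: B ← B·(1+r) − £140.00.
Month 1: interest £51.05; balance after payment £3,716.05.
Month 2: interest £49.86; balance after payment £3,625.91.
Month 3: interest £48.65; balance after payment £3,534.56.
Month 4: interest £47.42; balance after payment £3,441.98.
Month 5: interest £46.18; balance after payment £3,348.16.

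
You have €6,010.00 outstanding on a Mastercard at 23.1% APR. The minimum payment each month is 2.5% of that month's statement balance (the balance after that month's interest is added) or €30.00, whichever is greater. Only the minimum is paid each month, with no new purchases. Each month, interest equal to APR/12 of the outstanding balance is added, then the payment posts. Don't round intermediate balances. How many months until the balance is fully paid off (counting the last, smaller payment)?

Monthly rate r = 23.1%/12 = 1.925% = 0.01925.
While 2.5% of the post-interest balance exceeds €30.00, each month B ← (B·(1+r))·(1 − 0.025), i.e. B shrinks by the factor (1+r)·0.975 = 0.99377.
This holds for months 1–261. Entering month 262 the balance is €1,175.84; 2.5% of the post-interest balance is now below €30.00, so the flat €30.00 minimum applies from here.
From month 262 a fixed €30.00 at rate r clears €1,175.84 in 74 more payments. Total: 261 + 74 = 335 months.

335 months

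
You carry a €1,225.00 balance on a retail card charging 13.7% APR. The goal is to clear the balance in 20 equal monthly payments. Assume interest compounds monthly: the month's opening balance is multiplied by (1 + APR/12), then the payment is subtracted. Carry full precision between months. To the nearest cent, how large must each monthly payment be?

€68.86

Monthly rate r = 13.7%/12 = 1.14167% = 0.0114167.
Level-payment amortization: P = B₀·r / (1 − (1+r)^(−n)) = 1225.00·0.0114167 / (1 − 1.01142^(−20)).
Denominator 1 − (1+r)^(−20) = 0.203110908.
P = 13.9854 / 0.203110908 ≈ 68.86.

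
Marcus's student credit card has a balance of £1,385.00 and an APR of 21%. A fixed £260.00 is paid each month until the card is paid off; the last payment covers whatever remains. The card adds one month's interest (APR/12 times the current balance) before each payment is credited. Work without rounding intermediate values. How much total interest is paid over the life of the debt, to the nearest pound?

£82

Monthly rate r = 21%/12 = 1.75% = 0.0175.
Payoff takes n = ⌈−ln(1 − rB₀/P)/ln(1+r)⌉ = ⌈5.641⌉ = 6 payments; the last is £167.07.
Total paid = 5·£260.00 + £167.07 = £1,467.07.
Total interest = total paid − principal = £1,467.07 − £1,385.00 = £82.07.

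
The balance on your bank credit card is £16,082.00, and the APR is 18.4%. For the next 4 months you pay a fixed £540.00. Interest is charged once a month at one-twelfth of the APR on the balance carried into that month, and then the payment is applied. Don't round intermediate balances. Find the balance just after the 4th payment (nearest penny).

Monthly rate r = 18.4%/12 = 1.53333% = 0.0153333.
Each month: B ← B·(1+r) − £540.00.
Month 1: interest £246.59; balance after payment £15,788.59.
Month 2: interest £242.09; balance after payment £15,490.68.
Month 3: interest £237.52; balance after payment £15,188.21.
Month 4: interest £232.89; balance after payment £14,881.09.

£14,881.09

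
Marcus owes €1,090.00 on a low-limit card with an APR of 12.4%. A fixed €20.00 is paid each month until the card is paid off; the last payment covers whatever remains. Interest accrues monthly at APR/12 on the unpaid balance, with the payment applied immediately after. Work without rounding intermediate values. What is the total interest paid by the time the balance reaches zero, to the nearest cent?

€521.27

Monthly rate r = 12.4%/12 = 1.03333% = 0.0103333.
Payoff takes n = ⌈−ln(1 − rB₀/P)/ln(1+r)⌉ = ⌈80.562⌉ = 81 payments; the last is €11.27.
Total paid = 80·€20.00 + €11.27 = €1,611.27.
Total interest = total paid − principal = €1,611.27 − €1,090.00 = €521.27.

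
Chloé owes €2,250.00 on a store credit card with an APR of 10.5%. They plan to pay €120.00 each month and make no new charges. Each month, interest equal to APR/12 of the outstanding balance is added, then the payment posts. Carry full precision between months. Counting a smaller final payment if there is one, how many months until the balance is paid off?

21 payments

Monthly rate r = 10.5%/12 = 0.875% = 0.00875.
Recurrence: B ← B·(1+r) − €120.00.
Month 1: interest €19.69; balance after payment €2,149.69.
Month 2: interest €18.81; balance after payment €2,048.50.
Closed form: n = −ln(1 − rB₀/P)/ln(1+r) = −ln(0.83594)/ln(1.00875) ≈ 20.570, so the balance reaches zero during payment 21.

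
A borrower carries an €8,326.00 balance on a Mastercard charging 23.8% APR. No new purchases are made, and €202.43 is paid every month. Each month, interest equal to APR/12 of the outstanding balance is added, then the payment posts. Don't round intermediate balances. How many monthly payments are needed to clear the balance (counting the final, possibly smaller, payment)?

Monthly rate r = 23.8%/12 = 1.98333% = 0.0198333.
Recurrence: B ← B·(1+r) − €202.43.
Month 1: interest €165.13; balance after payment €8,288.70.
Month 2: interest €164.39; balance after payment €8,250.66.
Closed form: n = −ln(1 − rB₀/P)/ln(1+r) = −ln(0.18425)/ln(1.01983) ≈ 86.127, so the balance reaches zero during payment 87.

87 payments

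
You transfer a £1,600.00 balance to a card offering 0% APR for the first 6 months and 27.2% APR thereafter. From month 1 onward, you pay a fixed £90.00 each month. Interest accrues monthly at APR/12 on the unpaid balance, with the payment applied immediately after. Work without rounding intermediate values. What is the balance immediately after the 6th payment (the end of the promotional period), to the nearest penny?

£1,060.00

Promo months 1–6 at r₀ = 0%/12 = 0; months 7+ at r₁ = 27.2%/12 = 0.0226667.
After month 6 (no interest yet): B = £1,600.00 − 6·£90.00 = £1,060.00.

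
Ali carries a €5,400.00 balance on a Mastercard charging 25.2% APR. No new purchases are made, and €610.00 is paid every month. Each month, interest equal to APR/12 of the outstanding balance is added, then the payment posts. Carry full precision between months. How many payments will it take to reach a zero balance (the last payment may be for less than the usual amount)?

10 months

Monthly rate r = 25.2%/12 = 2.1% = 0.021.
Recurrence: B ← B·(1+r) − €610.00.
Month 1: interest €113.40; balance after payment €4,903.40.
Month 2: interest €102.97; balance after payment €4,396.37.
Closed form: n = −ln(1 − rB₀/P)/ln(1+r) = −ln(0.8141)/ln(1.021) ≈ 9.896, so the balance reaches zero during payment 10.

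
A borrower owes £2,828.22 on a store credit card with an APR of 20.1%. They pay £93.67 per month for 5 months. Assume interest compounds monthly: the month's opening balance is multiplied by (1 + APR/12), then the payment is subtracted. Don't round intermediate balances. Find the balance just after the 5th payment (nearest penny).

£2,588.85

Monthly rate r = 20.1%/12 = 1.675% = 0.01675.
Each month: B ← B·(1+r) − £93.67.
Month 1: interest £47.37; balance after payment £2,781.92.
Month 2: interest £46.60; balance after payment £2,734.85.
Month 3: interest £45.81; balance after payment £2,686.99.
Month 4: interest £45.01; balance after payment £2,638.33.
Month 5: interest £44.19; balance after payment £2,588.85.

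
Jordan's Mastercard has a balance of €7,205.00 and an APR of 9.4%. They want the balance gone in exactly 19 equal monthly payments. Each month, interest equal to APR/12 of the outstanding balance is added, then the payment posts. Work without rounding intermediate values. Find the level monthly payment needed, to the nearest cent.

Monthly rate r = 9.4%/12 = 0.783333% = 0.00783333.
Level-payment amortization: P = B₀·r / (1 − (1+r)^(−n)) = 7205.00·0.00783333 / (1 − 1.00783^(−19)).
Denominator 1 − (1+r)^(−19) = 0.137787423.
P = 56.4392 / 0.137787423 ≈ 409.61.

€409.61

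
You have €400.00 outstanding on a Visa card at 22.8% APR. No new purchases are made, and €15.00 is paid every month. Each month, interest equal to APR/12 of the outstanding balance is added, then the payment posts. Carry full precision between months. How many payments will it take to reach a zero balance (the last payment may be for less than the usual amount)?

Monthly rate r = 22.8%/12 = 1.9% = 0.019.
Recurrence: B ← B·(1+r) − €15.00.
Month 1: interest €7.60; balance after payment €392.60.
Month 2: interest €7.46; balance after payment €385.06.
Closed form: n = −ln(1 − rB₀/P)/ln(1+r) = −ln(0.49333)/ln(1.019) ≈ 37.540, so the balance reaches zero during payment 38.

38 months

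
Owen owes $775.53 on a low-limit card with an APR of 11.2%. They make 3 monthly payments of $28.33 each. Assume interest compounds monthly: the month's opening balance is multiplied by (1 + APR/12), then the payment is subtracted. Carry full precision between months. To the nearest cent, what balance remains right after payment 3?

$711.66

Monthly rate r = 11.2%/12 = 0.933333% = 0.00933333.
Each month: B ← B·(1+r) − $28.33.
Month 1: interest $7.24; balance after payment $754.44.
Month 2: interest $7.04; balance after payment $733.15.
Month 3: interest $6.84; balance after payment $711.66.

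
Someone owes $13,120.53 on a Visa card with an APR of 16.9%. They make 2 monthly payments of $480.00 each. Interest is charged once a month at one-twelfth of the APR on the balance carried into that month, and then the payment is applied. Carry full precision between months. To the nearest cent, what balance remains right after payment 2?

Monthly rate r = 16.9%/12 = 1.40833% = 0.0140833.
Each month: B ← B·(1+r) − $480.00.
Month 1: interest $184.78; balance after payment $12,825.31.
Month 2: interest $180.62; balance after payment $12,525.93.

$12,525.93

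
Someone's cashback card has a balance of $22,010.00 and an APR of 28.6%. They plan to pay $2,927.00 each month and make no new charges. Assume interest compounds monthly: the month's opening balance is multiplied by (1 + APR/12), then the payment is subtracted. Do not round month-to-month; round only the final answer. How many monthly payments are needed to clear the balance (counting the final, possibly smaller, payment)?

9 months

Monthly rate r = 28.6%/12 = 2.38333% = 0.0238333.
Recurrence: B ← B·(1+r) − $2,927.00.
Month 1: interest $524.57; balance after payment $19,607.57.
Month 2: interest $467.31; balance after payment $17,147.89.
Closed form: n = −ln(1 − rB₀/P)/ln(1+r) = −ln(0.82078)/ln(1.02383) ≈ 8.385, so the balance reaches zero during payment 9.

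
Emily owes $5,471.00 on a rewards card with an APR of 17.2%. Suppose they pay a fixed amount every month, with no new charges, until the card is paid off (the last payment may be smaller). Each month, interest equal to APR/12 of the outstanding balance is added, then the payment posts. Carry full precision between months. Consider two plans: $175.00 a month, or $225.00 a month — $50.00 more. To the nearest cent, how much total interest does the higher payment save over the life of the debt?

Monthly rate r = 17.2%/12 = 1.43333% = 0.0143333.
At $175.00/mo: n = ⌈−ln(1 − rB₀/P)/ln(1+r)⌉ = 42 payments (last $134.20); total interest = total paid − $5,471.00 = $1,838.20.
At $225.00/mo: 31 payments (last $24.91); total interest $1,303.91.
Interest saved = $1,838.20 − $1,303.91 = $534.29.

$534.29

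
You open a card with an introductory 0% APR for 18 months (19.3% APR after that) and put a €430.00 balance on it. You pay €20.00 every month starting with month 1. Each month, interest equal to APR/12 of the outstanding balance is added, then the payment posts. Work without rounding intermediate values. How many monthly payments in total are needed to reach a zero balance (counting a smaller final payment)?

Promo months 1–18 at r₀ = 0%/12 = 0; months 19+ at r₁ = 19.3%/12 = 0.0160833.
After month 18 (no interest yet): B = €430.00 − 18·€20.00 = €70.00.
Then at r₁ with €20.00/mo: n₂ = −ln(1 − r₁·B/P)/ln(1+r₁) ≈ 3.63 → 4 more payments.

22 payments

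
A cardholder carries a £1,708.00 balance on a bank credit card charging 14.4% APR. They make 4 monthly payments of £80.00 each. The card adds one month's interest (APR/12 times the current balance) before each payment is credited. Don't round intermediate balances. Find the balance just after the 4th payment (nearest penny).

Monthly rate r = 14.4%/12 = 1.2% = 0.012.
Each month: B ← B·(1+r) − £80.00.
Month 1: interest £20.50; balance after payment £1,648.50.
Month 2: interest £19.78; balance after payment £1,588.28.
Month 3: interest £19.06; balance after payment £1,527.34.
Month 4: interest £18.33; balance after payment £1,465.67.

£1,465.67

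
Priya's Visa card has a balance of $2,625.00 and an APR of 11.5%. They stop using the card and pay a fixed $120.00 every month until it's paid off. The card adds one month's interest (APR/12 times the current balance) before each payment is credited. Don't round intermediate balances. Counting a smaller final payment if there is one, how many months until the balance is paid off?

25 months

Monthly rate r = 11.5%/12 = 0.958333% = 0.00958333.
Recurrence: B ← B·(1+r) − $120.00.
Month 1: interest $25.16; balance after payment $2,530.16.
Month 2: interest $24.25; balance after payment $2,434.40.
Closed form: n = −ln(1 − rB₀/P)/ln(1+r) = −ln(0.79036)/ln(1.00958) ≈ 24.666, so the balance reaches zero during payment 25.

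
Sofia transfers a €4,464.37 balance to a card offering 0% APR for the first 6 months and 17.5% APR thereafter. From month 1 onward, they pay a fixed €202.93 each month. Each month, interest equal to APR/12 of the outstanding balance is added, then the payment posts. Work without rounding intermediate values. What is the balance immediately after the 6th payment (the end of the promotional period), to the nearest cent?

€3,246.79

Promo months 1–6 at r₀ = 0%/12 = 0; months 7+ at r₁ = 17.5%/12 = 0.0145833.
After month 6 (no interest yet): B = €4,464.37 − 6·€202.93 = €3,246.79.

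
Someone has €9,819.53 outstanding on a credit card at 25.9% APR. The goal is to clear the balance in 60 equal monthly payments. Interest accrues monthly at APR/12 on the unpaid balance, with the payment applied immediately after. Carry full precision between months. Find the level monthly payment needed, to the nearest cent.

€293.42

Monthly rate r = 25.9%/12 = 2.15833% = 0.0215833.
Level-payment amortization: P = B₀·r / (1 − (1+r)^(−n)) = 9819.53·0.0215833 / (1 − 1.02158^(−60)).
Denominator 1 − (1+r)^(−60) = 0.722302442.
P = 211.938 / 0.722302442 ≈ 293.42.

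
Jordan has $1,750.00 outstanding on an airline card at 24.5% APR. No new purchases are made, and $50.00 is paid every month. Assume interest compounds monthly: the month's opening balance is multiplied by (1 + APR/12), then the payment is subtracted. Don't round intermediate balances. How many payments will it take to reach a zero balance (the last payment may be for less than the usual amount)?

63 payments

Monthly rate r = 24.5%/12 = 2.04167% = 0.0204167.
Recurrence: B ← B·(1+r) − $50.00.
Month 1: interest $35.73; balance after payment $1,735.73.
Month 2: interest $35.44; balance after payment $1,721.17.
Closed form: n = −ln(1 − rB₀/P)/ln(1+r) = −ln(0.28542)/ln(1.02042) ≈ 62.036, so the balance reaches zero during payment 63.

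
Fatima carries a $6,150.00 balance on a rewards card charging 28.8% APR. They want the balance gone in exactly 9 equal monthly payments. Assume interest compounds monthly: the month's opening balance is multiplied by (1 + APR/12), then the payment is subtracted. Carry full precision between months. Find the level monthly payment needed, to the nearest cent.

Monthly rate r = 28.8%/12 = 2.4% = 0.024.
Level-payment amortization: P = B₀·r / (1 − (1+r)^(−n)) = 6150.00·0.024 / (1 − 1.024^(−9)).
Denominator 1 − (1+r)^(−9) = 0.192206433.
P = 147.6 / 0.192206433 ≈ 767.92.

$767.92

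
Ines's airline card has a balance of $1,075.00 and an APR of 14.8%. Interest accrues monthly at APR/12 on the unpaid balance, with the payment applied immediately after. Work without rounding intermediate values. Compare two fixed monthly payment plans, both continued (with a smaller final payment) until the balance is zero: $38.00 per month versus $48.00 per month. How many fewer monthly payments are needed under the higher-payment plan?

9 fewer payments

Monthly rate r = 14.8%/12 = 1.23333% = 0.0123333.
At $38.00/mo: n = ⌈−ln(1 − rB₀/P)/ln(1+r)⌉ = 36 payments (last $0.22); total interest = total paid − $1,075.00 = $255.22.
At $48.00/mo: 27 payments (last $17.91); total interest $190.91.
Payments saved = 36 − 27 = 9.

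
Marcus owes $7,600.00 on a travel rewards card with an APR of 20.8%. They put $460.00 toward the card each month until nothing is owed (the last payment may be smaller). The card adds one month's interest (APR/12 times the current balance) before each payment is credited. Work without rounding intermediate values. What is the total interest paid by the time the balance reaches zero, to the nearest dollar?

Monthly rate r = 20.8%/12 = 1.73333% = 0.0173333.
Payoff takes n = ⌈−ln(1 − rB₀/P)/ln(1+r)⌉ = ⌈19.634⌉ = 20 payments; the last is $292.38.
Total paid = 19·$460.00 + $292.38 = $9,032.38.
Total interest = total paid − principal = $9,032.38 − $7,600.00 = $1,432.38.

$1,432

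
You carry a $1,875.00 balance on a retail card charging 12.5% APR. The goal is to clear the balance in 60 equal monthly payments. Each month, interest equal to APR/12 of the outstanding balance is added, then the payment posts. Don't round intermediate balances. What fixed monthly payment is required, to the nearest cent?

$42.18

Monthly rate r = 12.5%/12 = 1.04167% = 0.0104167.
Level-payment amortization: P = B₀·r / (1 − (1+r)^(−n)) = 1875.00·0.0104167 / (1 − 1.01042^(−60)).
Denominator 1 − (1+r)^(−60) = 0.46300539.
P = 19.5312 / 0.46300539 ≈ 42.18.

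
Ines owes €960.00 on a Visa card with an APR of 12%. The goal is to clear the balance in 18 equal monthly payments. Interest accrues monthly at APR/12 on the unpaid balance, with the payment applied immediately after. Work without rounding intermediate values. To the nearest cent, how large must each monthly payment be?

€58.54

Monthly rate r = 12%/12 = 1% = 0.01.
Level-payment amortization: P = B₀·r / (1 − (1+r)^(−n)) = 960.00·0.01 / (1 − 1.01^(−18)).
Denominator 1 − (1+r)^(−18) = 0.163982686.
P = 9.6 / 0.163982686 ≈ 58.54.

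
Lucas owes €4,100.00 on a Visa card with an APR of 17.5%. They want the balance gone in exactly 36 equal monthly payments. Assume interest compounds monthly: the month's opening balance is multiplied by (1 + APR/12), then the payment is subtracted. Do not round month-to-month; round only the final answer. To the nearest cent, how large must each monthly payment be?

Monthly rate r = 17.5%/12 = 1.45833% = 0.0145833.
Level-payment amortization: P = B₀·r / (1 − (1+r)^(−n)) = 4100.00·0.0145833 / (1 − 1.01458^(−36)).
Denominator 1 − (1+r)^(−36) = 0.406197609.
P = 59.7917 / 0.406197609 ≈ 147.20.

€147.20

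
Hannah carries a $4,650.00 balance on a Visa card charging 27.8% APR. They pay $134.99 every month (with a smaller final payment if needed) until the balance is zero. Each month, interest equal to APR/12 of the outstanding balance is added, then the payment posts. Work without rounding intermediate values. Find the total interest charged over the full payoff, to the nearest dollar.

$4,778

Monthly rate r = 27.8%/12 = 2.31667% = 0.0231667.
Payoff takes n = ⌈−ln(1 − rB₀/P)/ln(1+r)⌉ = ⌈69.844⌉ = 70 payments; the last is $114.15.
Total paid = 69·$134.99 + $114.15 = $9,428.46.
Total interest = total paid − principal = $9,428.46 − $4,650.00 = $4,778.46.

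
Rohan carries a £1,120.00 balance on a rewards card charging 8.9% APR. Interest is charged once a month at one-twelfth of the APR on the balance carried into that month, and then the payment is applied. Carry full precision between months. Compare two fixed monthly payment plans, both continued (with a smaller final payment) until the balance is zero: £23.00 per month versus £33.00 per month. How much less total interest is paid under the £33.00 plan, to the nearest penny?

£99.76

Monthly rate r = 8.9%/12 = 0.741667% = 0.00741667.
At £23.00/mo: n = ⌈−ln(1 − rB₀/P)/ln(1+r)⌉ = 61 payments (last £14.78); total interest = total paid − £1,120.00 = £274.78.
At £33.00/mo: 40 payments (last £8.02); total interest £175.02.
Interest saved = £274.78 − £175.02 = £99.76.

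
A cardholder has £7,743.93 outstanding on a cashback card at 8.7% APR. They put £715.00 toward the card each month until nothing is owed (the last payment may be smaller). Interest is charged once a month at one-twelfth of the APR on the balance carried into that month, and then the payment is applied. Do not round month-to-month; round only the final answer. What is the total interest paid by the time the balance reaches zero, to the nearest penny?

£350.71

Monthly rate r = 8.7%/12 = 0.725% = 0.00725.
Payoff takes n = ⌈−ln(1 − rB₀/P)/ln(1+r)⌉ = ⌈11.320⌉ = 12 payments; the last is £229.64.
Total paid = 11·£715.00 + £229.64 = £8,094.64.
Total interest = total paid − principal = £8,094.64 − £7,743.93 = £350.71.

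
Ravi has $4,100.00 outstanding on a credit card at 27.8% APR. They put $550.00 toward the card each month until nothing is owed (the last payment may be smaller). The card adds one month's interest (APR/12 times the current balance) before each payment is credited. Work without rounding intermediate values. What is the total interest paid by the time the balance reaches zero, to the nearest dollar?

Monthly rate r = 27.8%/12 = 2.31667% = 0.0231667.
Payoff takes n = ⌈−ln(1 − rB₀/P)/ln(1+r)⌉ = ⌈8.278⌉ = 9 payments; the last is $154.12.
Total paid = 8·$550.00 + $154.12 = $4,554.12.
Total interest = total paid − principal = $4,554.12 − $4,100.00 = $454.12.

$454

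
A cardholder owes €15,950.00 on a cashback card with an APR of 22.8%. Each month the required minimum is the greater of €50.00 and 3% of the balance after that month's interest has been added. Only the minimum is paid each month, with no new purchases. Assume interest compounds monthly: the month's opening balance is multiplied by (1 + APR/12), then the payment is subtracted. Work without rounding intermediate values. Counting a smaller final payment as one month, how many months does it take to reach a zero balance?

Monthly rate r = 22.8%/12 = 1.9% = 0.019.
While 3% of the post-interest balance exceeds €50.00, each month B ← (B·(1+r))·(1 − 0.03), i.e. B shrinks by the factor (1+r)·0.97 = 0.98843.
This holds for months 1–196. Entering month 197 the balance is €1,629.90; 3% of the post-interest balance is now below €50.00, so the flat €50.00 minimum applies from here.
From month 197 a fixed €50.00 at rate r clears €1,629.90 in 52 more payments. Total: 196 + 52 = 248 months.

248 months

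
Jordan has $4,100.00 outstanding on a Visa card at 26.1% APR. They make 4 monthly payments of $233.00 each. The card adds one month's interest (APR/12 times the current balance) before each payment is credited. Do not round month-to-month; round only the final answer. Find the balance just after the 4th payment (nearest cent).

Monthly rate r = 26.1%/12 = 2.175% = 0.02175.
Each month: B ← B·(1+r) − $233.00.
Month 1: interest $89.18; balance after payment $3,956.18.
Month 2: interest $86.05; balance after payment $3,809.22.
Month 3: interest $82.85; balance after payment $3,659.07.
Month 4: interest $79.58; balance after payment $3,505.66.

$3,505.66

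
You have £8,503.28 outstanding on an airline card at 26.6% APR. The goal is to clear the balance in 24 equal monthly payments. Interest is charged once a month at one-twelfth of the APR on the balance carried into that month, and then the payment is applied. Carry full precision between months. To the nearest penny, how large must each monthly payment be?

Monthly rate r = 26.6%/12 = 2.21667% = 0.0221667.
Level-payment amortization: P = B₀·r / (1 − (1+r)^(−n)) = 8503.28·0.0221667 / (1 − 1.02217^(−24)).
Denominator 1 − (1+r)^(−24) = 0.4091478.
P = 188.489 / 0.4091478 ≈ 460.69.

£460.69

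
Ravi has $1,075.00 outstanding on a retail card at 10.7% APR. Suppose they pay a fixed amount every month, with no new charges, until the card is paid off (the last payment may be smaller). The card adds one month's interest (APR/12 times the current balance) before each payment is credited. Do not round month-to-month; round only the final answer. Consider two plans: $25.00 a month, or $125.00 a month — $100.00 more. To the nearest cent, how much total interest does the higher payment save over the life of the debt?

$238.40

Monthly rate r = 10.7%/12 = 0.891667% = 0.00891667.
At $25.00/mo: n = ⌈−ln(1 − rB₀/P)/ln(1+r)⌉ = 55 payments (last $11.84); total interest = total paid − $1,075.00 = $286.84.
At $125.00/mo: 9 payments (last $123.44); total interest $48.44.
Interest saved = $286.84 − $48.44 = $238.40.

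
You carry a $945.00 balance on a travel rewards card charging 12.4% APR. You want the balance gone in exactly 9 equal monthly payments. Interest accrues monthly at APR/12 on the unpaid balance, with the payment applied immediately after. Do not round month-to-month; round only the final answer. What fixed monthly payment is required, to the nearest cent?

Monthly rate r = 12.4%/12 = 1.03333% = 0.0103333.
Level-payment amortization: P = B₀·r / (1 − (1+r)^(−n)) = 945.00·0.0103333 / (1 − 1.01033^(−9)).
Denominator 1 − (1+r)^(−9) = 0.0883715604.
P = 9.765 / 0.0883715604 ≈ 110.50.

$110.50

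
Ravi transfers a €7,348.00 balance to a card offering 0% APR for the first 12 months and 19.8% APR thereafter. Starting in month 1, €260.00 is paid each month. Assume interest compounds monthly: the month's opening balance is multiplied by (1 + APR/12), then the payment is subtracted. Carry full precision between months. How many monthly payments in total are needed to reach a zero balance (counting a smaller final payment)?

32 months

Promo months 1–12 at r₀ = 0%/12 = 0; months 13+ at r₁ = 19.8%/12 = 0.0165.
After month 12 (no interest yet): B = €7,348.00 − 12·€260.00 = €4,228.00.
Then at r₁ with €260.00/mo: n₂ = −ln(1 − r₁·B/P)/ln(1+r₁) ≈ 19.09 → 20 more payments.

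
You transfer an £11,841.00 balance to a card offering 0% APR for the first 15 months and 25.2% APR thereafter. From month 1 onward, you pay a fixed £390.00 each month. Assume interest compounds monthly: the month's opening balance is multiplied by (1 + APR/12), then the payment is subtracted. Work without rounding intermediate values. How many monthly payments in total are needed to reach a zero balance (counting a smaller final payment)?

34 months

Promo months 1–15 at r₀ = 0%/12 = 0; months 16+ at r₁ = 25.2%/12 = 0.021.
After month 15 (no interest yet): B = £11,841.00 − 15·£390.00 = £5,991.00.
Then at r₁ with £390.00/mo: n₂ = −ln(1 − r₁·B/P)/ln(1+r₁) ≈ 18.74 → 19 more payments.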